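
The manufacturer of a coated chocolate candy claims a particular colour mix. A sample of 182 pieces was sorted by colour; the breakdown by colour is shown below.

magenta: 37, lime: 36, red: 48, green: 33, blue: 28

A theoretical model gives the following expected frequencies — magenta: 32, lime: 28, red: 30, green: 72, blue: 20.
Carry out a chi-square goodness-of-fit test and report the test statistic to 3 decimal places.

38.192

magenta: (37 − 32)²/32 = 25/32 = 0.7813
lime: (36 − 28)²/28 = 64/28 = 2.2857
red: (48 − 30)²/30 = 324/30 = 10.8000
green: (33 − 72)²/72 = 1521/72 = 21.1250
blue: (28 − 20)²/20 = 64/20 = 3.2000
Sum = 38.192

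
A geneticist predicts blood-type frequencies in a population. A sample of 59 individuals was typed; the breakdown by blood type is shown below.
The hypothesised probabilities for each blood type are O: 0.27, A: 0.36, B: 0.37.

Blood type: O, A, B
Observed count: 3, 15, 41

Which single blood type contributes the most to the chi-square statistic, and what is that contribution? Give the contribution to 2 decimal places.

Expected counts E_i = n·p_i: 59×0.27 = 15.93, 59×0.36 = 21.24, 59×0.37 = 21.83.
O: (3 − 15.93)²/15.93 = 167.1849/15.93 = 10.495
A: (15 − 21.24)²/21.24 = 38.9376/21.24 = 1.833
B: (41 − 21.83)²/21.83 = 367.4889/21.83 = 16.834
The largest term is for B: 16.83.

B, 16.83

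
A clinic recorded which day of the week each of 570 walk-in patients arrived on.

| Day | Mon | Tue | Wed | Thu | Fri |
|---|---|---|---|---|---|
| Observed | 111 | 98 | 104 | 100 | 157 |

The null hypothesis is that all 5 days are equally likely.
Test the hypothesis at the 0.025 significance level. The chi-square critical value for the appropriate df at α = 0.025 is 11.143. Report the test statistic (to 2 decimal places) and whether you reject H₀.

Under H₀ each category has probability 1/5, so each expected count is 570/5 = 114.
cat         O        E   (O−E)²/E
Mon       111      114      0.079
Tue        98      114      2.246
Wed       104      114      0.877
Thu       100      114      1.719
Fri       157      114     16.219
Sum = 21.14
df = 4. Since 21.14 > 11.143, we reject H₀.

21.14; reject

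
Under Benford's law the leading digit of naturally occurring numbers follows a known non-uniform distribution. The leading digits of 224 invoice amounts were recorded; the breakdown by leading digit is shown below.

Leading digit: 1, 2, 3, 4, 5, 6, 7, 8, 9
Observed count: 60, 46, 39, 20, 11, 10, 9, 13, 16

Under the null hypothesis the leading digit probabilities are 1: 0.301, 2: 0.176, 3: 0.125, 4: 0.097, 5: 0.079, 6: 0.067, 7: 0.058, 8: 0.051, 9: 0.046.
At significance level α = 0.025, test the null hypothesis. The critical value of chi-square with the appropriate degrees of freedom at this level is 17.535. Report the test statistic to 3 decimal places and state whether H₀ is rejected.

Expected counts E_i = n·p_i: 224×0.301 = 67.424, 224×0.176 = 39.424, 224×0.125 = 28, 224×0.097 = 21.728, 224×0.079 = 17.696, 224×0.067 = 15.008, 224×0.058 = 12.992, 224×0.051 = 11.424, 224×0.046 = 10.304.
cat         O        E   (O−E)²/E
1          60   67.424     0.8175
2          46   39.424     1.0969
3          39       28     4.3214
4          20   21.728     0.1374
5          11   17.696     2.5337
6          10   15.008     1.6711
7           9   12.992     1.2266
8          13   11.424     0.2174
9          16   10.304     3.1487
Sum = 15.171
df = 8. Since 15.171 < 17.535, we do not reject H₀.

15.171; do not reject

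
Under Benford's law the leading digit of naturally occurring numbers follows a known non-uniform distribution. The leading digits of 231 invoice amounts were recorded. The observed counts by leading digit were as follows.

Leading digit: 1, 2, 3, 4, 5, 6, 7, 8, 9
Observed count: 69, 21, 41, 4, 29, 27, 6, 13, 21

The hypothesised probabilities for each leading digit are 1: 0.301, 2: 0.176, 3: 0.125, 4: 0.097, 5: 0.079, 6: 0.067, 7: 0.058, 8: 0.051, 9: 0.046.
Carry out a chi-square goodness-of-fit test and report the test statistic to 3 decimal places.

Expected counts E_i = n·p_i: 231×0.301 = 69.531, 231×0.176 = 40.656, 231×0.125 = 28.875, 231×0.097 = 22.407, 231×0.079 = 18.249, 231×0.067 = 15.477, 231×0.058 = 13.398, 231×0.051 = 11.781, 231×0.046 = 10.626.
1: (69 − 69.531)²/69.531 = 0.281961/69.531 = 0.0041
2: (21 − 40.656)²/40.656 = 386.358336/40.656 = 9.5031
3: (41 − 28.875)²/28.875 = 147.015625/28.875 = 5.0915
4: (4 − 22.407)²/22.407 = 338.817649/22.407 = 15.1211
5: (29 − 18.249)²/18.249 = 115.584001/18.249 = 6.3337
6: (27 − 15.477)²/15.477 = 132.779529/15.477 = 8.5792
7: (6 − 13.398)²/13.398 = 54.730404/13.398 = 4.0850
8: (13 − 11.781)²/11.781 = 1.485961/11.781 = 0.1261
9: (21 − 10.626)²/10.626 = 107.619876/10.626 = 10.1280
Sum = 58.972

58.972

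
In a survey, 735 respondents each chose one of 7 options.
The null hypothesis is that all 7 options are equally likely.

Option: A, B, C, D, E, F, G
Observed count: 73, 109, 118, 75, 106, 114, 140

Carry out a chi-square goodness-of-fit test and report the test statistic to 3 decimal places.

Under H₀ each category has probability 1/7, so each expected count is 735/7 = 105.
cat         O        E   (O−E)²/E
A          73      105     9.7524
B         109      105     0.1524
C         118      105     1.6095
D          75      105     8.5714
E         106      105     0.0095
F         114      105     0.7714
G         140      105    11.6667
Sum = 32.533

32.533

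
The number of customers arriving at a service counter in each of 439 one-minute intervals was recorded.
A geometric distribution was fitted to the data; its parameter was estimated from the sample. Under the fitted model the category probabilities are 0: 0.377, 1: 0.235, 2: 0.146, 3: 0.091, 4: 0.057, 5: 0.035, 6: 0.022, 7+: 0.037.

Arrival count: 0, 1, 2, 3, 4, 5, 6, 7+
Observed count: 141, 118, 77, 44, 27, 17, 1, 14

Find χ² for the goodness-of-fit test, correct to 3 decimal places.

17.172

Expected counts E_i = n·p_i: 439×0.377 = 165.503, 439×0.235 = 103.165, 439×0.146 = 64.094, 439×0.091 = 39.949, 439×0.057 = 25.023, 439×0.035 = 15.365, 439×0.022 = 9.658, 439×0.037 = 16.243.
χ² = (141−165.503)²/165.503 + (118−103.165)²/103.165 + (77−64.094)²/64.094 + (44−39.949)²/39.949 + (27−25.023)²/25.023 + (17−15.365)²/15.365 + (1−9.658)²/9.658 + (14−16.243)²/16.243
   = 3.6277 + 2.1333 + 2.5988 + 0.4108 + 0.1562 + 0.1740 + 7.7615 + 0.3097
Sum = 17.172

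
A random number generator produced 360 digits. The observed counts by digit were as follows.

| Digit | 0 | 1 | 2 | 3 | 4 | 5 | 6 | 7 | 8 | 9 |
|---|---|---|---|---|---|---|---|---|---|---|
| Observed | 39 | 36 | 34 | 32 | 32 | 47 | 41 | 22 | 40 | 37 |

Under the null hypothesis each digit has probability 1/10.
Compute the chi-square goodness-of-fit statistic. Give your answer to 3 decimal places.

11.222

Expected count for each of the 10 categories: 360/10 = 36.
0: (39 − 36)²/36 = 9/36 = 0.2500
1: (36 − 36)²/36 = 0/36 = 0.0000
2: (34 − 36)²/36 = 4/36 = 0.1111
3: (32 − 36)²/36 = 16/36 = 0.4444
4: (32 − 36)²/36 = 16/36 = 0.4444
5: (47 − 36)²/36 = 121/36 = 3.3611
6: (41 − 36)²/36 = 25/36 = 0.6944
7: (22 − 36)²/36 = 196/36 = 5.4444
8: (40 − 36)²/36 = 16/36 = 0.4444
9: (37 − 36)²/36 = 1/36 = 0.0278
Sum = 11.222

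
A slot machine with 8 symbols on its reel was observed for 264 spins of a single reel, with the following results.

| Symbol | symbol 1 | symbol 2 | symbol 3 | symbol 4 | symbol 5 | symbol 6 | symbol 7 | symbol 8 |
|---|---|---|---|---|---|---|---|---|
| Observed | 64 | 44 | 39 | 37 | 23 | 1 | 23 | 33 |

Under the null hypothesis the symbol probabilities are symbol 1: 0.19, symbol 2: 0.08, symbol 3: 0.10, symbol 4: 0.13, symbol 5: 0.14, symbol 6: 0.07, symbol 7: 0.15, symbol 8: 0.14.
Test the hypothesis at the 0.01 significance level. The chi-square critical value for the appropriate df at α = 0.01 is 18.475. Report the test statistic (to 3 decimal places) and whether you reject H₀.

Expected counts E_i = n·p_i: 264×0.19 = 50.16, 264×0.08 = 21.12, 264×0.10 = 26.4, 264×0.13 = 34.32, 264×0.14 = 36.96, 264×0.07 = 18.48, 264×0.15 = 39.6, 264×0.14 = 36.96.
χ² = (64−50.16)²/50.16 + (44−21.12)²/21.12 + (39−26.4)²/26.4 + (37−34.32)²/34.32 + (23−36.96)²/36.96 + (1−18.48)²/18.48 + (23−39.6)²/39.6 + (33−36.96)²/36.96
   = 3.8187 + 24.7867 + 6.0136 + 0.2093 + 5.2728 + 16.5341 + 6.9586 + 0.4243
Sum = 64.018
df = 7. Since 64.018 > 18.475, we reject H₀.

64.018; reject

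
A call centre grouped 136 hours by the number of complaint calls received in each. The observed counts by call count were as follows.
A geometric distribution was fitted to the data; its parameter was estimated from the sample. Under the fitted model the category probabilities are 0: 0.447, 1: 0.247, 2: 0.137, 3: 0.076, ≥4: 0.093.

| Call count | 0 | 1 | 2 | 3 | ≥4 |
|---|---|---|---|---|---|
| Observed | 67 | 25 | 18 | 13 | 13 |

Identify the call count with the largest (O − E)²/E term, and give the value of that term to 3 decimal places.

1, 2.198

Expected counts E_i = n·p_i: 136×0.447 = 60.792, 136×0.247 = 33.592, 136×0.137 = 18.632, 136×0.076 = 10.336, 136×0.093 = 12.648.
χ² = (67−60.792)²/60.792 + (25−33.592)²/33.592 + (18−18.632)²/18.632 + (13−10.336)²/10.336 + (13−12.648)²/12.648
   = 0.6340 + 2.1976 + 0.0214 + 0.6866 + 0.0098
The largest term is for 1: 2.198.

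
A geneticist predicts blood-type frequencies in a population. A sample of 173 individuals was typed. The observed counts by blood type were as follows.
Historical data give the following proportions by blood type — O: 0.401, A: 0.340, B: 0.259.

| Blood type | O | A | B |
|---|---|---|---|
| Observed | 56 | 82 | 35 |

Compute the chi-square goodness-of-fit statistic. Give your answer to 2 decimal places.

13.86

Expected counts E_i = n·p_i: 173×0.401 = 69.373, 173×0.340 = 58.82, 173×0.259 = 44.807.
χ² = (56−69.373)²/69.373 + (82−58.82)²/58.82 + (35−44.807)²/44.807
   = 2.578 + 9.135 + 2.146
Sum = 13.86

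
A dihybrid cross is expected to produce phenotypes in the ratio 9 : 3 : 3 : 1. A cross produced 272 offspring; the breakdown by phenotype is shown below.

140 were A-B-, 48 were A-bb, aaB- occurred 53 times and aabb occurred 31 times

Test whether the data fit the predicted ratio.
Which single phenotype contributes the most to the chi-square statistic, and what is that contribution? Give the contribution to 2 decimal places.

Ratio total = 16. Expected counts: 272×9/16 = 153, 272×3/16 = 51, 272×3/16 = 51, 272×1/16 = 17.
cat         O        E   (O−E)²/E
A-B-      140      153      1.105
A-bb       48       51      0.176
aaB-       53       51      0.078
aabb       31       17     11.529
The largest term is for aabb: 11.53.

aabb, 11.53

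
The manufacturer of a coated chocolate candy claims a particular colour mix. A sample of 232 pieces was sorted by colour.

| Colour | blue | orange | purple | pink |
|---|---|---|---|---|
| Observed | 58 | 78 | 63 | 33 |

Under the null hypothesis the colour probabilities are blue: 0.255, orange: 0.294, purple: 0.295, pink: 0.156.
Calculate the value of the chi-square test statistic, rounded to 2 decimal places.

Expected counts E_i = n·p_i: 232×0.255 = 59.16, 232×0.294 = 68.208, 232×0.295 = 68.44, 232×0.156 = 36.192.
blue: (58 − 59.16)²/59.16 = 1.3456/59.16 = 0.023
orange: (78 − 68.208)²/68.208 = 95.883264/68.208 = 1.406
purple: (63 − 68.44)²/68.44 = 29.5936/68.44 = 0.432
pink: (33 − 36.192)²/36.192 = 10.188864/36.192 = 0.282
Sum = 2.14

2.14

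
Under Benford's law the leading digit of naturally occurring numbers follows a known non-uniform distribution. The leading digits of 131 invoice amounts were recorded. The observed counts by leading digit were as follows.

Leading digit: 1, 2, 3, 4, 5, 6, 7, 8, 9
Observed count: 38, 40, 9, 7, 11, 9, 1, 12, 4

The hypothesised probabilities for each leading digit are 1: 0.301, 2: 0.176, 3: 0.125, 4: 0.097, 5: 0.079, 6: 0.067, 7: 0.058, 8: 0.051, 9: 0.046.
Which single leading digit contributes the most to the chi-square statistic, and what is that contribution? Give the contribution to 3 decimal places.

2, 12.452

Expected counts E_i = n·p_i: 131×0.301 = 39.431, 131×0.176 = 23.056, 131×0.125 = 16.375, 131×0.097 = 12.707, 131×0.079 = 10.349, 131×0.067 = 8.777, 131×0.058 = 7.598, 131×0.051 = 6.681, 131×0.046 = 6.026.
χ² = (38−39.431)²/39.431 + (40−23.056)²/23.056 + (9−16.375)²/16.375 + (7−12.707)²/12.707 + (11−10.349)²/10.349 + (9−8.777)²/8.777 + (1−7.598)²/7.598 + (12−6.681)²/6.681 + (4−6.026)²/6.026
   = 0.0519 + 12.4523 + 3.3216 + 2.5631 + 0.0410 + 0.0057 + 5.7296 + 4.2347 + 0.6812
The largest term is for 2: 12.452.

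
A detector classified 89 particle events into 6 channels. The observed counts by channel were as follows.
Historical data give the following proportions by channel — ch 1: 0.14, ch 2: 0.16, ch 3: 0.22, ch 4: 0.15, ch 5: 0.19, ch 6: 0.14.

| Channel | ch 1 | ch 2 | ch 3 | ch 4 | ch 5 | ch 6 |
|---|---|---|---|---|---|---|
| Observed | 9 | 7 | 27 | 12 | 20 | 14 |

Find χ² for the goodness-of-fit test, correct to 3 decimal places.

Expected counts E_i = n·p_i: 89×0.14 = 12.46, 89×0.16 = 14.24, 89×0.22 = 19.58, 89×0.15 = 13.35, 89×0.19 = 16.91, 89×0.14 = 12.46.
ch 1: (9 − 12.46)²/12.46 = 11.9716/12.46 = 0.9608
ch 2: (7 − 14.24)²/14.24 = 52.4176/14.24 = 3.6810
ch 3: (27 − 19.58)²/19.58 = 55.0564/19.58 = 2.8119
ch 4: (12 − 13.35)²/13.35 = 1.8225/13.35 = 0.1365
ch 5: (20 − 16.91)²/16.91 = 9.5481/16.91 = 0.5646
ch 6: (14 − 12.46)²/12.46 = 2.3716/12.46 = 0.1903
Sum = 8.345

8.345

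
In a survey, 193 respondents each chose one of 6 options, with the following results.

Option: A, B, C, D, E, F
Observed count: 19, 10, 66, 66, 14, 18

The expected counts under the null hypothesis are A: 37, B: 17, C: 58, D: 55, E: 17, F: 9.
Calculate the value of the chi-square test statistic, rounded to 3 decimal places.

24.472

χ² = (19−37)²/37 + (10−17)²/17 + (66−58)²/58 + (66−55)²/55 + (14−17)²/17 + (18−9)²/9
   = 8.7568 + 2.8824 + 1.1034 + 2.2000 + 0.5294 + 9.0000
Sum = 24.472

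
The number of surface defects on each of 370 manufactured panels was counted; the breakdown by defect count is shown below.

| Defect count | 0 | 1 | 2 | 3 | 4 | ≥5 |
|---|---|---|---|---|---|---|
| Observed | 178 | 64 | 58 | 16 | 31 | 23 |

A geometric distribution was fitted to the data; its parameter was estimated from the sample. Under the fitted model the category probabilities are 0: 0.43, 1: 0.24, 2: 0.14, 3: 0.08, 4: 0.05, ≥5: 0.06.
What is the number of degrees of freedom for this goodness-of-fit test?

There are k = 6 categories and 1 parameter estimated from the data, so df = 6 − 1 − 1 = 4.

4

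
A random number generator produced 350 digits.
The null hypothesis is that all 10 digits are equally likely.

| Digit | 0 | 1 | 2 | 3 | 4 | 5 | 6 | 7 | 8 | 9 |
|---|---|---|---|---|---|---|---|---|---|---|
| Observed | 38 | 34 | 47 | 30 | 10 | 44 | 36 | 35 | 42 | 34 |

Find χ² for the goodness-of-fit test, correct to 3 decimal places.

26.743

Under H₀ each category has probability 1/10, so each expected count is 350/10 = 35.
0: (38 − 35)²/35 = 9/35 = 0.2571
1: (34 − 35)²/35 = 1/35 = 0.0286
2: (47 − 35)²/35 = 144/35 = 4.1143
3: (30 − 35)²/35 = 25/35 = 0.7143
4: (10 − 35)²/35 = 625/35 = 17.8571
5: (44 − 35)²/35 = 81/35 = 2.3143
6: (36 − 35)²/35 = 1/35 = 0.0286
7: (35 − 35)²/35 = 0/35 = 0.0000
8: (42 − 35)²/35 = 49/35 = 1.4000
9: (34 − 35)²/35 = 1/35 = 0.0286
Sum = 26.743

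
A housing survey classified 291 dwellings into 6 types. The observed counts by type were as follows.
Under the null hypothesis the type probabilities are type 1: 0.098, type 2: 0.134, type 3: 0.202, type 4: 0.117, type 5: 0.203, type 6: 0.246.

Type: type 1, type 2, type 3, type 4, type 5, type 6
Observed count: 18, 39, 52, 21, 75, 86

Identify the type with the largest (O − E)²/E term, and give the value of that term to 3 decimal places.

type 4, 5.000

Expected counts E_i = n·p_i: 291×0.098 = 28.518, 291×0.134 = 38.994, 291×0.202 = 58.782, 291×0.117 = 34.047, 291×0.203 = 59.073, 291×0.246 = 71.586.
type 1: (18 − 28.518)²/28.518 = 110.628324/28.518 = 3.8792
type 2: (39 − 38.994)²/38.994 = 0.000036/38.994 = 0.0000
type 3: (52 − 58.782)²/58.782 = 45.995524/58.782 = 0.7825
type 4: (21 − 34.047)²/34.047 = 170.224209/34.047 = 4.9997
type 5: (75 − 59.073)²/59.073 = 253.669329/59.073 = 4.2942
type 6: (86 − 71.586)²/71.586 = 207.763396/71.586 = 2.9023
The largest term is for type 4: 5.000.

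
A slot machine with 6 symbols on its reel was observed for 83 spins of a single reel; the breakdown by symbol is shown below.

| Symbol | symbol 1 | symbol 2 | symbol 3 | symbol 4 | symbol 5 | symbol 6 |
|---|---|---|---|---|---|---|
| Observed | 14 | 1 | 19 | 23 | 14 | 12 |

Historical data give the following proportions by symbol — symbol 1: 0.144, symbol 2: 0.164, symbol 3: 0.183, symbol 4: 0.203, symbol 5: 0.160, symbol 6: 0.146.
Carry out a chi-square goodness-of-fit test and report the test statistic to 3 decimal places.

15.278

Expected counts E_i = n·p_i: 83×0.144 = 11.952, 83×0.164 = 13.612, 83×0.183 = 15.189, 83×0.203 = 16.849, 83×0.160 = 13.28, 83×0.146 = 12.118.
χ² = (14−11.952)²/11.952 + (1−13.612)²/13.612 + (19−15.189)²/15.189 + (23−16.849)²/16.849 + (14−13.28)²/13.28 + (12−12.118)²/12.118
   = 0.3509 + 11.6855 + 0.9562 + 2.2455 + 0.0390 + 0.0011
Sum = 15.278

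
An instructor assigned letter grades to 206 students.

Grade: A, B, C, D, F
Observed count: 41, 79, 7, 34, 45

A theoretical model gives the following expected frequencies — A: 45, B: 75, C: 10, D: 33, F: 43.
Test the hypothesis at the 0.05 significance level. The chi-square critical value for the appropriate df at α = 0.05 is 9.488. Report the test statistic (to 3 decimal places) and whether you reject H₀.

1.592; do not reject

cat         O        E   (O−E)²/E
A          41       45     0.3556
B          79       75     0.2133
C           7       10     0.9000
D          34       33     0.0303
F          45       43     0.0930
Sum = 1.592
df = 4. Since 1.592 < 9.488, we do not reject H₀.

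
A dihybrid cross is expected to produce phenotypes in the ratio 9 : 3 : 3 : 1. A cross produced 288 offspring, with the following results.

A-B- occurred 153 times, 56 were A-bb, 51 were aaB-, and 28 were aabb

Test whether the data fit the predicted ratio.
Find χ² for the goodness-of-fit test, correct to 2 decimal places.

6.30

Ratio total = 16. Expected counts: 288×9/16 = 162, 288×3/16 = 54, 288×3/16 = 54, 288×1/16 = 18.
cat         O        E   (O−E)²/E
A-B-      153      162      0.500
A-bb       56       54      0.074
aaB-       51       54      0.167
aabb       28       18      5.556
Sum = 6.30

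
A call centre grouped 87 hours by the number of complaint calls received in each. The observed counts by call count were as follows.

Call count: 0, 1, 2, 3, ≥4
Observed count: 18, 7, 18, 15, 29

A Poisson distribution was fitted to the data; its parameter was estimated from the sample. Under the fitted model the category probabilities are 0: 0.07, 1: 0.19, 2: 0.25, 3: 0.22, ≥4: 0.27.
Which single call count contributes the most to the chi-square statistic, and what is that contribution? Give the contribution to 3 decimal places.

0, 23.292

Expected counts E_i = n·p_i: 87×0.07 = 6.09, 87×0.19 = 16.53, 87×0.25 = 21.75, 87×0.22 = 19.14, 87×0.27 = 23.49.
0: (18 − 6.09)²/6.09 = 141.8481/6.09 = 23.2920
1: (7 − 16.53)²/16.53 = 90.8209/16.53 = 5.4943
2: (18 − 21.75)²/21.75 = 14.0625/21.75 = 0.6466
3: (15 − 19.14)²/19.14 = 17.1396/19.14 = 0.8955
≥4: (29 − 23.49)²/23.49 = 30.3601/23.49 = 1.2925
The largest term is for 0: 23.292.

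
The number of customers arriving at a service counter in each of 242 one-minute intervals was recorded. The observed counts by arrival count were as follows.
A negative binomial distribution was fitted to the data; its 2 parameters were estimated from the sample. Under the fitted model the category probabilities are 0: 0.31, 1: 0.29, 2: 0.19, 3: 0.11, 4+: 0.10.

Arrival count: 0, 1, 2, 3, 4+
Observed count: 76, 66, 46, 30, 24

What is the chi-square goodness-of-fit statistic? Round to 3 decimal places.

0.693

Expected counts E_i = n·p_i: 242×0.31 = 75.02, 242×0.29 = 70.18, 242×0.19 = 45.98, 242×0.11 = 26.62, 242×0.10 = 24.2.
0: (76 − 75.02)²/75.02 = 0.9604/75.02 = 0.0128
1: (66 − 70.18)²/70.18 = 17.4724/70.18 = 0.2490
2: (46 − 45.98)²/45.98 = 0.0004/45.98 = 0.0000
3: (30 − 26.62)²/26.62 = 11.4244/26.62 = 0.4292
4+: (24 − 24.2)²/24.2 = 0.04/24.2 = 0.0017
Sum = 0.693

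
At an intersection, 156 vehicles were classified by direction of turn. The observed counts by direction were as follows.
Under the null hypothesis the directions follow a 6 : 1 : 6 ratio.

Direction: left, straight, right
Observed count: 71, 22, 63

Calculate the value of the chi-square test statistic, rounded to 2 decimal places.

Ratio total = 13. Expected counts: 156×6/13 = 72, 156×1/13 = 12, 156×6/13 = 72.
χ² = (71−72)²/72 + (22−12)²/12 + (63−72)²/72
   = 0.014 + 8.333 + 1.125
Sum = 9.47

9.47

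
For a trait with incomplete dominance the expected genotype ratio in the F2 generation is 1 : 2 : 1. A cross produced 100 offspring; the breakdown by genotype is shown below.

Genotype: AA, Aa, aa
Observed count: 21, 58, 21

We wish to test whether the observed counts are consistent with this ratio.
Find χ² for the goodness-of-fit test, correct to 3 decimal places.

Ratio total = 4. Expected counts: 100×1/4 = 25, 100×2/4 = 50, 100×1/4 = 25.
cat         O        E   (O−E)²/E
AA         21       25     0.6400
Aa         58       50     1.2800
aa         21       25     0.6400
Sum = 2.560

2.560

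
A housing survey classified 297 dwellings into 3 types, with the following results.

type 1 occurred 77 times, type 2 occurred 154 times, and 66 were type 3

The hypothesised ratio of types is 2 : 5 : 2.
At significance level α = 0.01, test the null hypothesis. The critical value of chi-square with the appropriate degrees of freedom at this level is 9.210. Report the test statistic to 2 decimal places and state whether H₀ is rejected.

Ratio total = 9. Expected counts: 297×2/9 = 66, 297×5/9 = 165, 297×2/9 = 66.
cat         O        E   (O−E)²/E
type 1     77       66      1.833
type 2    154      165      0.733
type 3     66       66      0.000
Sum = 2.57
df = 2. Since 2.57 < 9.210, we do not reject H₀.

2.57; do not reject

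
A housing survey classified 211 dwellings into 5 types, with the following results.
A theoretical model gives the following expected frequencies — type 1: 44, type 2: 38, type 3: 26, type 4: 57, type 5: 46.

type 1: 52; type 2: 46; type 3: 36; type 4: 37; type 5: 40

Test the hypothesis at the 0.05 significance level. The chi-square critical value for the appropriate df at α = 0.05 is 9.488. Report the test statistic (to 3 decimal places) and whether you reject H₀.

14.785; reject

cat         O        E   (O−E)²/E
type 1     52       44     1.4545
type 2     46       38     1.6842
type 3     36       26     3.8462
type 4     37       57     7.0175
type 5     40       46     0.7826
Sum = 14.785
df = 4. Since 14.785 > 9.488, we reject H₀.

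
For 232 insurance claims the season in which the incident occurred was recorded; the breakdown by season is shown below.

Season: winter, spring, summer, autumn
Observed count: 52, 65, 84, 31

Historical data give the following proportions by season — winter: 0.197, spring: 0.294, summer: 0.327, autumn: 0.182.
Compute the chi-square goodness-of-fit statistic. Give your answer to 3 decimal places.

4.874

Expected counts E_i = n·p_i: 232×0.197 = 45.704, 232×0.294 = 68.208, 232×0.327 = 75.864, 232×0.182 = 42.224.
χ² = (52−45.704)²/45.704 + (65−68.208)²/68.208 + (84−75.864)²/75.864 + (31−42.224)²/42.224
   = 0.8673 + 0.1509 + 0.8725 + 2.9836
Sum = 4.874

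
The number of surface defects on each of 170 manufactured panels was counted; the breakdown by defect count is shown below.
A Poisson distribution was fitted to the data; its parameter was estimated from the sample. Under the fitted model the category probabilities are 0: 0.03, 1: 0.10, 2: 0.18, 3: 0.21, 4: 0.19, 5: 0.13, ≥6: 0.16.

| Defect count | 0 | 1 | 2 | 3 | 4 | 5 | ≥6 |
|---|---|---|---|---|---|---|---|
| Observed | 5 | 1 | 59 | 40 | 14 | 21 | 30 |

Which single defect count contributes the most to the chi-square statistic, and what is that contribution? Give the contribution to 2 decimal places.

Expected counts E_i = n·p_i: 170×0.03 = 5.1, 170×0.10 = 17, 170×0.18 = 30.6, 170×0.21 = 35.7, 170×0.19 = 32.3, 170×0.13 = 22.1, 170×0.16 = 27.2.
χ² = (5−5.1)²/5.1 + (1−17)²/17 + (59−30.6)²/30.6 + (40−35.7)²/35.7 + (14−32.3)²/32.3 + (21−22.1)²/22.1 + (30−27.2)²/27.2
   = 0.002 + 15.059 + 26.358 + 0.518 + 10.368 + 0.055 + 0.288
The largest term is for 2: 26.36.

2, 26.36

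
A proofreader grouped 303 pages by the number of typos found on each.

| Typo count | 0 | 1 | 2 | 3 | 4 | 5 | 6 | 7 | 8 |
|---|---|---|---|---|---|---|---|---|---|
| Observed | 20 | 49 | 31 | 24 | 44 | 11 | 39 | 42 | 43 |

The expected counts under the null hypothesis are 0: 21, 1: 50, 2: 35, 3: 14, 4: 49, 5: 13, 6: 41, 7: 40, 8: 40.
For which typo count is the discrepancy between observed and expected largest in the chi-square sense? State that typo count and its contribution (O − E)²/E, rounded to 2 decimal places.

3, 7.14

χ² = (20−21)²/21 + (49−50)²/50 + (31−35)²/35 + (24−14)²/14 + (44−49)²/49 + (11−13)²/13 + (39−41)²/41 + (42−40)²/40 + (43−40)²/40
   = 0.048 + 0.020 + 0.457 + 7.143 + 0.510 + 0.308 + 0.098 + 0.100 + 0.225
The largest term is for 3: 7.14.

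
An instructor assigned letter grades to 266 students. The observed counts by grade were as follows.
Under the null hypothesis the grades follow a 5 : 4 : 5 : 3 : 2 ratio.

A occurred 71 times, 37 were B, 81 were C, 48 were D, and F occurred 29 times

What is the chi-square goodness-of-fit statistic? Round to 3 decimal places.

9.082

Ratio total = 19. Expected counts: 266×5/19 = 70, 266×4/19 = 56, 266×5/19 = 70, 266×3/19 = 42, 266×2/19 = 28.
A: (71 − 70)²/70 = 1/70 = 0.0143
B: (37 − 56)²/56 = 361/56 = 6.4464
C: (81 − 70)²/70 = 121/70 = 1.7286
D: (48 − 42)²/42 = 36/42 = 0.8571
F: (29 − 28)²/28 = 1/28 = 0.0357
Sum = 9.082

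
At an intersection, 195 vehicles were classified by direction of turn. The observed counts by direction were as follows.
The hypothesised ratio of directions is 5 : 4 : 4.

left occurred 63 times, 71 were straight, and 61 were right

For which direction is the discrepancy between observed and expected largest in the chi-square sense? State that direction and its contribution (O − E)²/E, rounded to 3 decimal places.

straight, 2.017

Ratio total = 13. Expected counts: 195×5/13 = 75, 195×4/13 = 60, 195×4/13 = 60.
cat           O        E   (O−E)²/E
left         63       75     1.9200
straight     71       60     2.0167
right        61       60     0.0167
The largest term is for straight: 2.017.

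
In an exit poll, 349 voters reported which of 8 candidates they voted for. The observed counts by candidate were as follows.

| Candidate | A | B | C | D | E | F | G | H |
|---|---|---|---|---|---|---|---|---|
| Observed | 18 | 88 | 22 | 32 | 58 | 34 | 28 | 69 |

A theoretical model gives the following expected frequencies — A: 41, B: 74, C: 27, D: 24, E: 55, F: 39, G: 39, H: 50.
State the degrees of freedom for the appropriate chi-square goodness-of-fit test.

7

There are k = 8 categories and no parameters were estimated from the data, so df = 8 − 1 = 7.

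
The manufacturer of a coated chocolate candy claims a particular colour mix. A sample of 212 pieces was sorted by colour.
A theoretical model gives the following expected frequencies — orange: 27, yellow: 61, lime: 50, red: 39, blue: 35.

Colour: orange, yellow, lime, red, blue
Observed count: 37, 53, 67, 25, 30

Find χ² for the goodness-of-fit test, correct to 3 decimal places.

orange: (37 − 27)²/27 = 100/27 = 3.7037
yellow: (53 − 61)²/61 = 64/61 = 1.0492
lime: (67 − 50)²/50 = 289/50 = 5.7800
red: (25 − 39)²/39 = 196/39 = 5.0256
blue: (30 − 35)²/35 = 25/35 = 0.7143
Sum = 16.273

16.273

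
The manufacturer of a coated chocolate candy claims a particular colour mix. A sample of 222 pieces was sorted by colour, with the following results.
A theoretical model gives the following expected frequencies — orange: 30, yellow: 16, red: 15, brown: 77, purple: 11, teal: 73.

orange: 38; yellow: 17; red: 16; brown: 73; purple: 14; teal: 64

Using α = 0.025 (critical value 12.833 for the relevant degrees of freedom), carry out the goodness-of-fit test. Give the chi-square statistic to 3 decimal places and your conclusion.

4.398; do not reject

χ² = (38−30)²/30 + (17−16)²/16 + (16−15)²/15 + (73−77)²/77 + (14−11)²/11 + (64−73)²/73
   = 2.1333 + 0.0625 + 0.0667 + 0.2078 + 0.8182 + 1.1096
Sum = 4.398
df = 5. Since 4.398 < 12.833, we do not reject H₀.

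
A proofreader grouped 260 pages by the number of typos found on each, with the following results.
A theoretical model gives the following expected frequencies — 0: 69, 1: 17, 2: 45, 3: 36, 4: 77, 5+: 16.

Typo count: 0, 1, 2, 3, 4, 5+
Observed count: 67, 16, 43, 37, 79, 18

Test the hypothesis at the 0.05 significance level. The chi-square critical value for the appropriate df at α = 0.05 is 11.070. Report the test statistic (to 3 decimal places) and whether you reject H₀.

0.535; do not reject

0: (67 − 69)²/69 = 4/69 = 0.0580
1: (16 − 17)²/17 = 1/17 = 0.0588
2: (43 − 45)²/45 = 4/45 = 0.0889
3: (37 − 36)²/36 = 1/36 = 0.0278
4: (79 − 77)²/77 = 4/77 = 0.0519
5+: (18 − 16)²/16 = 4/16 = 0.2500
Sum = 0.535
df = 5. Since 0.535 < 11.070, we do not reject H₀.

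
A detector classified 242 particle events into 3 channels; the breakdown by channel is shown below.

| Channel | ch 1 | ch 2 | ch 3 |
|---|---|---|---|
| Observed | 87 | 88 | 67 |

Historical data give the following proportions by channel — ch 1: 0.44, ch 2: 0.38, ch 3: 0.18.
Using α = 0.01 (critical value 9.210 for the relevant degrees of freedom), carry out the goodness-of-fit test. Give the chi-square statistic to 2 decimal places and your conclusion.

16.35; reject

Expected counts E_i = n·p_i: 242×0.44 = 106.48, 242×0.38 = 91.96, 242×0.18 = 43.56.
cat         O        E   (O−E)²/E
ch 1       87   106.48      3.564
ch 2       88    91.96      0.171
ch 3       67    43.56     12.613
Sum = 16.35
df = 2. Since 16.35 > 9.210, we reject H₀.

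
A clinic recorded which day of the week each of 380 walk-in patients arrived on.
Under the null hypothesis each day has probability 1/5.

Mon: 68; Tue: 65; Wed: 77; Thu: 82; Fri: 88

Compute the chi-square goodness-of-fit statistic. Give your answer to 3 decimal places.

4.816

Under H₀ each category has probability 1/5, so each expected count is 380/5 = 76.
Mon: (68 − 76)²/76 = 64/76 = 0.8421
Tue: (65 − 76)²/76 = 121/76 = 1.5921
Wed: (77 − 76)²/76 = 1/76 = 0.0132
Thu: (82 − 76)²/76 = 36/76 = 0.4737
Fri: (88 − 76)²/76 = 144/76 = 1.8947
Sum = 4.816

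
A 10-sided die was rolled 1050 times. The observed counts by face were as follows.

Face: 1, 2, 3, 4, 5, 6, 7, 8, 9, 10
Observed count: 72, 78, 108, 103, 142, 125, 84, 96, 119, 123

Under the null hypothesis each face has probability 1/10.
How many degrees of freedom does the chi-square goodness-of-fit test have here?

There are k = 10 categories and no parameters were estimated from the data, so df = 10 − 1 = 9.

9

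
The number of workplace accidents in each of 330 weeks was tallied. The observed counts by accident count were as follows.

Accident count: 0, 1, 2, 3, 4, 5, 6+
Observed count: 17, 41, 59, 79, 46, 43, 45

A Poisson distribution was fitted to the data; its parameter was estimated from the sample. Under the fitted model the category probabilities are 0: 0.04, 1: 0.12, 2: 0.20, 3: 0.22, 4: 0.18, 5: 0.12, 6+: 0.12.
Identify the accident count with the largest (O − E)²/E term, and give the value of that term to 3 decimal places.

Expected counts E_i = n·p_i: 330×0.04 = 13.2, 330×0.12 = 39.6, 330×0.20 = 66, 330×0.22 = 72.6, 330×0.18 = 59.4, 330×0.12 = 39.6, 330×0.12 = 39.6.
0: (17 − 13.2)²/13.2 = 14.44/13.2 = 1.0939
1: (41 − 39.6)²/39.6 = 1.96/39.6 = 0.0495
2: (59 − 66)²/66 = 49/66 = 0.7424
3: (79 − 72.6)²/72.6 = 40.96/72.6 = 0.5642
4: (46 − 59.4)²/59.4 = 179.56/59.4 = 3.0229
5: (43 − 39.6)²/39.6 = 11.56/39.6 = 0.2919
6+: (45 − 39.6)²/39.6 = 29.16/39.6 = 0.7364
The largest term is for 4: 3.023.

4, 3.023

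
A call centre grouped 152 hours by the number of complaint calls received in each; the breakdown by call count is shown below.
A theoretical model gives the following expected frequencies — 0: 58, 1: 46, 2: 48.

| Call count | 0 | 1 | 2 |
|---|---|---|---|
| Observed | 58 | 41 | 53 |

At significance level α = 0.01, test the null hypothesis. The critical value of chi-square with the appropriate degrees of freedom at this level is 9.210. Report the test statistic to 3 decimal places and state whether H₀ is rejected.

χ² = (58−58)²/58 + (41−46)²/46 + (53−48)²/48
   = 0.0000 + 0.5435 + 0.5208
Sum = 1.064
df = 2. Since 1.064 < 9.210, we do not reject H₀.

1.064; do not reject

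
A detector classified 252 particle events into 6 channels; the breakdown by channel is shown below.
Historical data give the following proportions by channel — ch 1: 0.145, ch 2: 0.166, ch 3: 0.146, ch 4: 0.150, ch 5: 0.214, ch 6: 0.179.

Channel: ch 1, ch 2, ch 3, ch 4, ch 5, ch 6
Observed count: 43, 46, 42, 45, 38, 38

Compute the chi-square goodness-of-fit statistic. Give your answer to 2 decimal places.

9.49

Expected counts E_i = n·p_i: 252×0.145 = 36.54, 252×0.166 = 41.832, 252×0.146 = 36.792, 252×0.150 = 37.8, 252×0.214 = 53.928, 252×0.179 = 45.108.
χ² = (43−36.54)²/36.54 + (46−41.832)²/41.832 + (42−36.792)²/36.792 + (45−37.8)²/37.8 + (38−53.928)²/53.928 + (38−45.108)²/45.108
   = 1.142 + 0.415 + 0.737 + 1.371 + 4.704 + 1.120
Sum = 9.49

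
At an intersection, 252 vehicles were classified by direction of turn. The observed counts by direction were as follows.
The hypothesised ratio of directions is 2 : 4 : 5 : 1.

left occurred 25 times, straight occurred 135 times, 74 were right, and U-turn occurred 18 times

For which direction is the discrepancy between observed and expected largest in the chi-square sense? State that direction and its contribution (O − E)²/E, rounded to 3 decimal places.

Ratio total = 12. Expected counts: 252×2/12 = 42, 252×4/12 = 84, 252×5/12 = 105, 252×1/12 = 21.
cat           O        E   (O−E)²/E
left         25       42     6.8810
straight    135       84    30.9643
right        74      105     9.1524
U-turn       18       21     0.4286
The largest term is for straight: 30.964.

straight, 30.964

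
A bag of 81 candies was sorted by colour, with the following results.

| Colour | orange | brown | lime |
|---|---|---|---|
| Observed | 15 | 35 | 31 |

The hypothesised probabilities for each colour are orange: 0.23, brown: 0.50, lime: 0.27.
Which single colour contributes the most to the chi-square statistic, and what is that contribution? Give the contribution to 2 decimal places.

lime, 3.81

Expected counts E_i = n·p_i: 81×0.23 = 18.63, 81×0.50 = 40.5, 81×0.27 = 21.87.
χ² = (15−18.63)²/18.63 + (35−40.5)²/40.5 + (31−21.87)²/21.87
   = 0.707 + 0.747 + 3.811
The largest term is for lime: 3.81.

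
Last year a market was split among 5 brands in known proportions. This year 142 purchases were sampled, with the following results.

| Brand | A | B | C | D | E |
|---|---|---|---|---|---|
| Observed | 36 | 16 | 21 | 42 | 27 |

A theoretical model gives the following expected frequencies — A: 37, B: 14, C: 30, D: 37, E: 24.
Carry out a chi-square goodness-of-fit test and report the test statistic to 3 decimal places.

A: (36 − 37)²/37 = 1/37 = 0.0270
B: (16 − 14)²/14 = 4/14 = 0.2857
C: (21 − 30)²/30 = 81/30 = 2.7000
D: (42 − 37)²/37 = 25/37 = 0.6757
E: (27 − 24)²/24 = 9/24 = 0.3750
Sum = 4.063

4.063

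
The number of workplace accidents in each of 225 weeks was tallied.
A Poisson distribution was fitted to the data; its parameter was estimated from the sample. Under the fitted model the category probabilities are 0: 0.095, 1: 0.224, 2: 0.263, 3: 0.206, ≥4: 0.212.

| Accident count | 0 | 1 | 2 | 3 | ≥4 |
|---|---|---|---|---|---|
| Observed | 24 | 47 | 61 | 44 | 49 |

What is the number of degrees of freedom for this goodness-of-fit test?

3

There are k = 5 categories and 1 parameter estimated from the data, so df = 5 − 1 − 1 = 3.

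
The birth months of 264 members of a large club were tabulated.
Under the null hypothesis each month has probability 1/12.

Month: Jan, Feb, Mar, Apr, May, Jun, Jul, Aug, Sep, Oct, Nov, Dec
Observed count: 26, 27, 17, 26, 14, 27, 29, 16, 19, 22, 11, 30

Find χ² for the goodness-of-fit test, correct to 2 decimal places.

Expected count for each of the 12 categories: 264/12 = 22.
χ² = (26−22)²/22 + (27−22)²/22 + (17−22)²/22 + (26−22)²/22 + (14−22)²/22 + (27−22)²/22 + (29−22)²/22 + (16−22)²/22 + (19−22)²/22 + (22−22)²/22 + (11−22)²/22 + (30−22)²/22
   = 0.727 + 1.136 + 1.136 + 0.727 + 2.909 + 1.136 + 2.227 + 1.636 + 0.409 + 0.000 + 5.500 + 2.909
Sum = 20.45

20.45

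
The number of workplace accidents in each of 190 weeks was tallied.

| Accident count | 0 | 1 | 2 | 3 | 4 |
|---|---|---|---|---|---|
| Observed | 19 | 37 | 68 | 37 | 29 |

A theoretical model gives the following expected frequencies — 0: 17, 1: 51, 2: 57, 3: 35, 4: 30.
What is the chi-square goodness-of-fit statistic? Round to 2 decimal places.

cat         O        E   (O−E)²/E
0          19       17      0.235
1          37       51      3.843
2          68       57      2.123
3          37       35      0.114
4          29       30      0.033
Sum = 6.35

6.35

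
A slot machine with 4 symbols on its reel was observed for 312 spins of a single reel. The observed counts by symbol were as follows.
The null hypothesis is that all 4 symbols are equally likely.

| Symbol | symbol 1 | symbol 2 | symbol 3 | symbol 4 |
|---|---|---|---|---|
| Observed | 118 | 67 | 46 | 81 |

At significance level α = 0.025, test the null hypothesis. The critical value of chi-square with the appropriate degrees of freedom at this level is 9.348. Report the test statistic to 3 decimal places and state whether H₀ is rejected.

35.308; reject

Expected count for each of the 4 categories: 312/4 = 78.
symbol 1: (118 − 78)²/78 = 1600/78 = 20.5128
symbol 2: (67 − 78)²/78 = 121/78 = 1.5513
symbol 3: (46 − 78)²/78 = 1024/78 = 13.1282
symbol 4: (81 − 78)²/78 = 9/78 = 0.1154
Sum = 35.308
df = 3. Since 35.308 > 9.348, we reject H₀.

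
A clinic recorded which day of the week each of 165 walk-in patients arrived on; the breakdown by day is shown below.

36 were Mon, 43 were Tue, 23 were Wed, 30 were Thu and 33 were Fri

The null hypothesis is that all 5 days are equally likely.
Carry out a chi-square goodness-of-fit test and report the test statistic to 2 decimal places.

Expected count for each of the 5 categories: 165/5 = 33.
Mon: (36 − 33)²/33 = 9/33 = 0.273
Tue: (43 − 33)²/33 = 100/33 = 3.030
Wed: (23 − 33)²/33 = 100/33 = 3.030
Thu: (30 − 33)²/33 = 9/33 = 0.273
Fri: (33 − 33)²/33 = 0/33 = 0.000
Sum = 6.61

6.61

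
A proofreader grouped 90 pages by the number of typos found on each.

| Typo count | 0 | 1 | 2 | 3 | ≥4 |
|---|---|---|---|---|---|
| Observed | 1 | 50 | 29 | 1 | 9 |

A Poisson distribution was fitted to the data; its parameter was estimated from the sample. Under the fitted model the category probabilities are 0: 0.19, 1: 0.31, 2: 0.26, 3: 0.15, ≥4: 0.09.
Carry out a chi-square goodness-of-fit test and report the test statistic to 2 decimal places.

45.68

Expected counts E_i = n·p_i: 90×0.19 = 17.1, 90×0.31 = 27.9, 90×0.26 = 23.4, 90×0.15 = 13.5, 90×0.09 = 8.1.
cat         O        E   (O−E)²/E
0           1     17.1     15.158
1          50     27.9     17.506
2          29     23.4      1.340
3           1     13.5     11.574
≥4          9      8.1      0.100
Sum = 45.68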